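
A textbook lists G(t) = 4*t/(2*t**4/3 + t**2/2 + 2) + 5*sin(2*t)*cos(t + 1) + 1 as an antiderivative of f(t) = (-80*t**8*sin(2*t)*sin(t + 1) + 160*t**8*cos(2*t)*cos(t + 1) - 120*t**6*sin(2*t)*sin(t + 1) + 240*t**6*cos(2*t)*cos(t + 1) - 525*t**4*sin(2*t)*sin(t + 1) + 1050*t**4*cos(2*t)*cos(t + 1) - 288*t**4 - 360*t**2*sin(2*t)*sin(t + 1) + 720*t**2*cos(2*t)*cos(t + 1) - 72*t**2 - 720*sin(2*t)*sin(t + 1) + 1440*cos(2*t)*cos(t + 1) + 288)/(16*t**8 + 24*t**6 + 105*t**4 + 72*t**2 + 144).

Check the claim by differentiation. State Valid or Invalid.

Valid - the claim checks out under differentiation.

d/dt[G] = (-80*t**8*sin(2*t)*sin(t + 1) + 160*t**8*cos(2*t)*cos(t + 1) - 120*t**6*sin(2*t)*sin(t + 1) + 240*t**6*cos(2*t)*cos(t + 1) - 525*t**4*sin(2*t)*sin(t + 1) + 1050*t**4*cos(2*t)*cos(t + 1) - 288*t**4 - 360*t**2*sin(2*t)*sin(t + 1) + 720*t**2*cos(2*t)*cos(t + 1) - 72*t**2 - 720*sin(2*t)*sin(t + 1) + 1440*cos(2*t)*cos(t + 1) + 288)/(16*t**8 + 24*t**6 + 105*t**4 + 72*t**2 + 144)
This equals f(t) exactly, so the claim holds.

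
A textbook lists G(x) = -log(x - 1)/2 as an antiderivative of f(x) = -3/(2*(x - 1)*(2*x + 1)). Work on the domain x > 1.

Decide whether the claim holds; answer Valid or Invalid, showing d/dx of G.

d/dx[G] = -1/(2*x - 2)
d/dx[G] - f(x) = -1/(2*x + 1) != 0.

Invalid: d/dx[G] - f = -1/(2*x + 1), which is not 0.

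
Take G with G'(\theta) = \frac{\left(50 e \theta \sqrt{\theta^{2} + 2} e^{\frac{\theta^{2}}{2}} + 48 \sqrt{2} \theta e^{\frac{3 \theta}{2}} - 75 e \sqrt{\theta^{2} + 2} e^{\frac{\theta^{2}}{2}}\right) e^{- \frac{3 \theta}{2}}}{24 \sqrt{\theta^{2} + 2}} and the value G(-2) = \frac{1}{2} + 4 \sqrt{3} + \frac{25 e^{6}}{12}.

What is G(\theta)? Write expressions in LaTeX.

G(\theta) = \frac{\left(24 \sqrt{2} \sqrt{\theta^{2} + 2} e^{\theta} + 6 e^{\theta} + 25 e e^{- \frac{\theta}{2}} e^{\frac{\theta^{2}}{2}}\right) e^{- \theta}}{12}

Any candidate G(\theta) must reproduce the stated G'(\theta) exactly.
A general antiderivative is 4 \sqrt{\frac{\theta^{2}}{2} + 1} + \frac{25 e^{- \theta} e^{\frac{\theta^{2}}{2} - \frac{\theta}{2} + 1}}{12} + C.
The condition gives C = \frac{1}{2} + 4 \sqrt{3} + \frac{25 e^{6}}{12} - (4 \sqrt{3} + \frac{25 e^{6}}{12}) = \frac{1}{2}.
So G(\theta) = \frac{\left(24 \sqrt{2} \sqrt{\theta^{2} + 2} e^{\theta} + 6 e^{\theta} + 25 e e^{- \frac{\theta}{2}} e^{\frac{\theta^{2}}{2}}\right) e^{- \theta}}{12}.
Check: d/d\theta[\frac{\left(24 \sqrt{2} \sqrt{\theta^{2} + 2} e^{\theta} + 6 e^{\theta} + 25 e e^{- \frac{\theta}{2}} e^{\frac{\theta^{2}}{2}}\right) e^{- \theta}}{12}] = \frac{\left(50 e \theta \sqrt{\theta^{2} + 2} e^{\frac{\theta^{2}}{2}} + 48 \sqrt{2} \theta e^{\frac{3 \theta}{2}} - 75 e \sqrt{\theta^{2} + 2} e^{\frac{\theta^{2}}{2}}\right) e^{- \frac{3 \theta}{2}}}{24 \sqrt{\theta^{2} + 2}} = G'(\theta).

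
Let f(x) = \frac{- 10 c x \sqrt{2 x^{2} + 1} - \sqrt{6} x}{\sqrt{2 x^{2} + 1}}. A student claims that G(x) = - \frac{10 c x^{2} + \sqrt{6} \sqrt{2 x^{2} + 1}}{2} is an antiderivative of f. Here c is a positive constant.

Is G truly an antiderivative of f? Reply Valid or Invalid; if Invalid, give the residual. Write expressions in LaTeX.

d/dx[G] = \frac{- 10 c x \sqrt{2 x^{2} + 1} - \sqrt{6} x}{\sqrt{2 x^{2} + 1}}
This equals f(x) exactly, so the claim holds.

Valid - the claim checks out under differentiation.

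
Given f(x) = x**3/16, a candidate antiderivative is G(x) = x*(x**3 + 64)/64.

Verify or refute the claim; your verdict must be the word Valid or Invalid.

d/dx[G] = x**3/16 + 1
d/dx[G] - f(x) = 1 != 0.

Invalid: d/dx[G] - f = 1, which is not 0.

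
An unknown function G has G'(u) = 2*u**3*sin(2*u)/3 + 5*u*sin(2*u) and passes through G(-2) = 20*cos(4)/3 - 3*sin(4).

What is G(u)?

Integrate term by term and add the pieces.
A general antiderivative is -u**3*cos(2*u)/3 + u**2*sin(2*u)/2 - 2*u*cos(2*u) + sin(2*u) + C.
The condition gives C = 20*cos(4)/3 - 3*sin(4) - (20*cos(4)/3 - 3*sin(4)) = 0.
So G(u) = -u**3*cos(2*u)/3 + u**2*sin(2*u)/2 - 2*u*cos(2*u) + sin(2*u).
Check: d/du[-u**3*cos(2*u)/3 + u**2*sin(2*u)/2 - 2*u*cos(2*u) + sin(2*u)] = 2*u**3*sin(2*u)/3 + 5*u*sin(2*u) = G'(u).

G(u) = -u**3*cos(2*u)/3 + u**2*sin(2*u)/2 - 2*u*cos(2*u) + sin(2*u)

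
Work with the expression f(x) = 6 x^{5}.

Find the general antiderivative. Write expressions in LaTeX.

Check any antiderivative F(x) by computing F'(x) and comparing it with f(x).
Check: d/dx[x^{6}] = 6 x^{5} = f(x).

F(x) = x^{6} + C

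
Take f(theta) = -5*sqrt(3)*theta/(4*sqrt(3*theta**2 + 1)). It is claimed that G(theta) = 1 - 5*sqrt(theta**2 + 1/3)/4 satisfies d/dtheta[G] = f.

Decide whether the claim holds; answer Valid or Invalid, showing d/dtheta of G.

d/dtheta[G] = -5*sqrt(3)*theta/(4*sqrt(3*theta**2 + 1))
This equals f(theta) exactly, so the claim holds.

Valid: G'(theta) = f(theta).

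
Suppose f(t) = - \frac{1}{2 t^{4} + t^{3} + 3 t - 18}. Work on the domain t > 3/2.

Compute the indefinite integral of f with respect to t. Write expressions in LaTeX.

F(t) = \frac{- 8 \log{\left(t - \frac{3}{2} \right)} + 6 \log{\left(t + 2 \right)} + \log{\left(t^{2} + 3 \right)} + 8 \sqrt{3} \operatorname{atan}{\left(\frac{\sqrt{3} t}{3} \right)}}{294} + C

Factor the denominator (\left(t + 2\right) \left(2 t - 3\right) \left(t^{2} + 3\right)) and decompose: f = \frac{t + 12}{147 \left(t^{2} + 3\right)} - \frac{8}{147 \left(2 t - 3\right)} + \frac{1}{49 \left(t + 2\right)}; each piece integrates to a log, atan, or power term.
Check: d/dt[\frac{- 8 \log{\left(t - \frac{3}{2} \right)} + 6 \log{\left(t + 2 \right)} + \log{\left(t^{2} + 3 \right)} + 8 \sqrt{3} \operatorname{atan}{\left(\frac{\sqrt{3} t}{3} \right)}}{294}] = - \frac{1}{2 t^{4} + t^{3} + 3 t - 18} = f(t).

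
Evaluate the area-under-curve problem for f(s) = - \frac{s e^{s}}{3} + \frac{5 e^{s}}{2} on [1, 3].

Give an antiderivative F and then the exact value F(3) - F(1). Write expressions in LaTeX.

f has the shape u'v + uv' for u = \frac{17}{6} - \frac{s}{3} and v = e^{s} — it is the derivative of the product u*v.
F(s) = - \frac{s e^{s}}{3} + \frac{17 e^{s}}{6} is an antiderivative of f.
Check: d/ds[- \frac{s e^{s}}{3} + \frac{17 e^{s}}{6}] = - \frac{s e^{s}}{3} + \frac{5 e^{s}}{2} = f(s).
F(3) = \frac{11 e^{3}}{6}; F(1) = \frac{5 e}{2}.
Integral = F(3) - F(1) = - \frac{5 e}{2} + \frac{11 e^{3}}{6}.

Antiderivative: F(s) = - \frac{s e^{s}}{3} + \frac{17 e^{s}}{6}; value = - \frac{5 e}{2} + \frac{11 e^{3}}{6}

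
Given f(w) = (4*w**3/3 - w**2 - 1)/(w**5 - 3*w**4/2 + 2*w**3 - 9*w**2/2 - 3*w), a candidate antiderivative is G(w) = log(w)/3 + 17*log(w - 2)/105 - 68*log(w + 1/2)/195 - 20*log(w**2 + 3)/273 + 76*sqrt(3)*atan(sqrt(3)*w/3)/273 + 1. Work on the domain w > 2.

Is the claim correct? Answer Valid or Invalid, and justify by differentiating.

Valid - differentiating G returns exactly f.

d/dw[G] = (8*w**3 - 6*w**2 - 6)/(6*w**5 - 9*w**4 + 12*w**3 - 27*w**2 - 18*w)
This equals f(w) exactly, so the claim holds.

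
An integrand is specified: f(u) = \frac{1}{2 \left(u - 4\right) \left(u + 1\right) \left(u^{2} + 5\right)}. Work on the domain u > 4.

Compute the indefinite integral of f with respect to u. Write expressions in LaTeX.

F(u) = \frac{\log{\left(u - 4 \right)}}{210} - \frac{\log{\left(u + 1 \right)}}{60} + \frac{\log{\left(u^{2} + 5 \right)}}{168} - \frac{\sqrt{5} \operatorname{atan}{\left(\frac{\sqrt{5} u}{5} \right)}}{140} + C

Factor the denominator (2 \left(u - 4\right) \left(u + 1\right) \left(u^{2} + 5\right)) and decompose: f = \frac{u - 3}{84 \left(u^{2} + 5\right)} - \frac{1}{60 \left(u + 1\right)} + \frac{1}{210 \left(u - 4\right)}; each piece integrates to a log, atan, or power term.
Check: d/du[\frac{\log{\left(u - 4 \right)}}{210} - \frac{\log{\left(u + 1 \right)}}{60} + \frac{\log{\left(u^{2} + 5 \right)}}{168} - \frac{\sqrt{5} \operatorname{atan}{\left(\frac{\sqrt{5} u}{5} \right)}}{140}] = \frac{1}{2 u^{4} - 6 u^{3} + 2 u^{2} - 30 u - 40}, which equals f(u).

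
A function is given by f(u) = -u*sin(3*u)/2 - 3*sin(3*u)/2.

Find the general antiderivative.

The integrand splits into summands that can be handled one at a time.
Check: d/du[u*cos(3*u)/6 - sin(3*u)/18 + cos(3*u)/2] = -u*sin(3*u)/2 - 3*sin(3*u)/2 = f(u).

F(u) = u*cos(3*u)/6 - sin(3*u)/18 + cos(3*u)/2 + C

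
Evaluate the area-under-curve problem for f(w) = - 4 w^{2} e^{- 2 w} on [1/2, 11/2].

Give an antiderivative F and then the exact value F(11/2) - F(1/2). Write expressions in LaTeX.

Antiderivative: F(w) = \left(2 w^{2} + 2 w + 1\right) e^{- 2 w}; value = - \frac{5}{2 e} + \frac{145}{2 e^{11}}

Recognize the product-rule pattern: f = u'v + uv' with u = 2 w^{2} + 2 w + 1, v = e^{- 2 w}, so integration by parts undoes it.
F(w) = \left(2 w^{2} + 2 w + 1\right) e^{- 2 w} is an antiderivative of f.
Check: d/dw[\left(2 w^{2} + 2 w + 1\right) e^{- 2 w}] = - 4 w^{2} e^{- 2 w} = f(w).
F(11/2) = \frac{145}{2 e^{11}}; F(1/2) = \frac{5}{2 e}.
Integral = F(11/2) - F(1/2) = - \frac{5}{2 e} + \frac{145}{2 e^{11}}.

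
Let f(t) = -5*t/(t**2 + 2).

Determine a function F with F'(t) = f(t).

f matches the chain-rule pattern g'(h)*h' with inner function h(t) = t**2 + 2; substituting u = h(t) collapses the integral.
Check: d/dt[-5*log(t**2 + 2)/2] = -5*t/(t**2 + 2) = f(t).

An antiderivative is F(t) = -5*log(t**2 + 2)/2.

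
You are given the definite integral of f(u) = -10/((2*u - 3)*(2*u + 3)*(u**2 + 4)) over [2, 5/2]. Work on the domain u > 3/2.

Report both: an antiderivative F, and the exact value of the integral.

The denominator factors as (2*u - 3)*(2*u + 3)*(u**2 + 4); partial fractions split f into directly integrable pieces: 2/(5*(u**2 + 4)) + 4/(15*(2*u + 3)) - 4/(15*(2*u - 3)).
F(u) = -2*log(u - 3/2)/15 + 2*log(u + 3/2)/15 + atan(u/2)/5 is an antiderivative of f.
Check: d/du[-2*log(u - 3/2)/15 + 2*log(u + 3/2)/15 + atan(u/2)/5] = -10/(4*u**4 + 7*u**2 - 36), which equals f(u).
F(5/2) = atan(5/4)/5 + 2*log(4)/15; F(2) = 2*log(2)/15 + pi/20 + 2*log(7/2)/15.
Integral = F(5/2) - F(2) = -2*log(7/2)/15 - pi/20 - 2*log(2)/15 + atan(5/4)/5 + 2*log(4)/15.

Antiderivative: F(u) = -2*log(u - 3/2)/15 + 2*log(u + 3/2)/15 + atan(u/2)/5; value = -2*log(7/2)/15 - pi/20 - 2*log(2)/15 + atan(5/4)/5 + 2*log(4)/15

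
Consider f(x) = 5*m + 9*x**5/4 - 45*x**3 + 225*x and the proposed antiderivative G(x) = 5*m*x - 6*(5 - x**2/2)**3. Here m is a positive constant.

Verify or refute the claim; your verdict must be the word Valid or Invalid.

Invalid: d/dx[G] - f = 9*x**5/4 - 45*x**3 + 225*x, which is not 0.

d/dx[G] = 5*m + 9*x**5/2 - 90*x**3 + 450*x
d/dx[G] - f(x) = 9*x**5/4 - 45*x**3 + 225*x != 0.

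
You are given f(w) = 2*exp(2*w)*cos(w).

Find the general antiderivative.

F(w) = 2*(sin(w) + 2*cos(w))*exp(2*w)/5 + C

An antiderivative F(w) passes only if d/dw[F] lands on f(w) exactly.
Check: d/dw[2*(sin(w) + 2*cos(w))*exp(2*w)/5] = 2*exp(2*w)*cos(w) = f(w).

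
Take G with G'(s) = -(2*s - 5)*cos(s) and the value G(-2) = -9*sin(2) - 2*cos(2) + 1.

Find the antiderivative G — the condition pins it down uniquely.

G(s) = -2*s*sin(s) + 5*sin(s) - 2*cos(s) + 1

A candidate passes only if d/ds[G] lands on the given G'(s) exactly.
A general antiderivative is -2*s*sin(s) + 5*sin(s) - 2*cos(s) + C.
The condition gives C = -9*sin(2) - 2*cos(2) + 1 - (-9*sin(2) - 2*cos(2)) = 1.
So G(s) = -2*s*sin(s) + 5*sin(s) - 2*cos(s) + 1.
Check: d/ds[-2*s*sin(s) + 5*sin(s) - 2*cos(s) + 1] = -2*s*cos(s) + 5*cos(s), which equals G'(s).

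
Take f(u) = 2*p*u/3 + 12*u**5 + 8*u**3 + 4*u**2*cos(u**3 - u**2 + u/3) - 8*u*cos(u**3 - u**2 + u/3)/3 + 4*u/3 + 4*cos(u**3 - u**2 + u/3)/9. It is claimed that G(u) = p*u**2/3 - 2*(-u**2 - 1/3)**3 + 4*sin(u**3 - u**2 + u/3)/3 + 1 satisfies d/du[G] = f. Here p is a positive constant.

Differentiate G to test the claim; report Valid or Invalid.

Valid. The derivative of G reproduces f.

d/du[G] = 2*p*u/3 + 12*u**5 + 8*u**3 + 4*u**2*cos(u**3 - u**2 + u/3) - 8*u*cos(u**3 - u**2 + u/3)/3 + 4*u/3 + 4*cos(u**3 - u**2 + u/3)/9
This equals f(u) exactly, so the claim holds.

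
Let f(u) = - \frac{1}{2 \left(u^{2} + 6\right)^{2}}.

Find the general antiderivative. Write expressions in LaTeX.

Recover f(u) by differentiating a candidate F(u); any mismatch rules it out.
Check: d/du[- \frac{u}{24 u^{2} + 144} - \frac{\sqrt{6} \operatorname{atan}{\left(\frac{\sqrt{6} u}{6} \right)}}{144}] = - \frac{1}{2 u^{4} + 24 u^{2} + 72}, which equals f(u).

F(u) = - \frac{u}{24 u^{2} + 144} - \frac{\sqrt{6} \operatorname{atan}{\left(\frac{\sqrt{6} u}{6} \right)}}{144} + C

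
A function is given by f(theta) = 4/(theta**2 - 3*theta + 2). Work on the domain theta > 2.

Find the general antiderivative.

Factor the denominator ((theta - 2)*(theta - 1)) and decompose: f = -4/(theta - 1) + 4/(theta - 2); each piece integrates to a log, atan, or power term.
Check: d/dtheta[-4*(-log(theta - 2) + log(theta - 1))] = 4/(theta**2 - 3*theta + 2) = f(theta).

F(theta) = -4*(-log(theta - 2) + log(theta - 1)) + C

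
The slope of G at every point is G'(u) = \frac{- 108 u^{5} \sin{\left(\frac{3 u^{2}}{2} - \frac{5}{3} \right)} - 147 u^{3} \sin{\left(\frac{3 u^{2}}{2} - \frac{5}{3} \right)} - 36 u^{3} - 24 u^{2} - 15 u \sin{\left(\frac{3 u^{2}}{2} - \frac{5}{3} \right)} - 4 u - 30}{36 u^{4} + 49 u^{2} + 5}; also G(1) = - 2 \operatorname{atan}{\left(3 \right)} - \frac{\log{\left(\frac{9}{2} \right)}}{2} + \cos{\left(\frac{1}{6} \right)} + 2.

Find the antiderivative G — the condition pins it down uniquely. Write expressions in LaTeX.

A first test for any G(u): its u-derivative must equal the given G'(u).
A general antiderivative is - \frac{\log{\left(2 u^{2} + \frac{5}{2} \right)}}{2} + \cos{\left(\frac{3 u^{2}}{2} - \frac{5}{3} \right)} - 2 \operatorname{atan}{\left(3 u \right)} + C.
The condition gives C = - 2 \operatorname{atan}{\left(3 \right)} - \frac{\log{\left(\frac{9}{2} \right)}}{2} + \cos{\left(\frac{1}{6} \right)} + 2 - (- 2 \operatorname{atan}{\left(3 \right)} - \frac{\log{\left(\frac{9}{2} \right)}}{2} + \cos{\left(\frac{1}{6} \right)}) = 2.
So G(u) = - \frac{\log{\left(2 u^{2} + \frac{5}{2} \right)}}{2} + \cos{\left(\frac{3 u^{2}}{2} - \frac{5}{3} \right)} - 2 \operatorname{atan}{\left(3 u \right)} + 2.
Check: d/du[- \frac{\log{\left(2 u^{2} + \frac{5}{2} \right)}}{2} + \cos{\left(\frac{3 u^{2}}{2} - \frac{5}{3} \right)} - 2 \operatorname{atan}{\left(3 u \right)} + 2] = \frac{- 108 u^{5} \sin{\left(\frac{3 u^{2}}{2} - \frac{5}{3} \right)} - 147 u^{3} \sin{\left(\frac{3 u^{2}}{2} - \frac{5}{3} \right)} - 36 u^{3} - 24 u^{2} - 15 u \sin{\left(\frac{3 u^{2}}{2} - \frac{5}{3} \right)} - 4 u - 30}{36 u^{4} + 49 u^{2} + 5} = G'(u).

G(u) = - \frac{\log{\left(2 u^{2} + \frac{5}{2} \right)}}{2} + \cos{\left(\frac{3 u^{2}}{2} - \frac{5}{3} \right)} - 2 \operatorname{atan}{\left(3 u \right)} + 2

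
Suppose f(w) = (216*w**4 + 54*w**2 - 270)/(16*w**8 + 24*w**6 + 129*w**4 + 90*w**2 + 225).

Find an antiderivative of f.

An antiderivative is F(w) = -18*w/(4*w**4 + 3*w**2 + 15).

Recognize the product-rule pattern: f = u'v + uv' with u = -3*w, v = 1/(2*w**4/3 + w**2/2 + 5/2), so integration by parts undoes it.
Check: d/dw[-18*w/(4*w**4 + 3*w**2 + 15)] = (216*w**4 + 54*w**2 - 270)/(16*w**8 + 24*w**6 + 129*w**4 + 90*w**2 + 225) = f(w).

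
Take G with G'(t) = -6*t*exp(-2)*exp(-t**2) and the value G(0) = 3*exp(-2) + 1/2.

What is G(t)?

G(t) = (1 + 6*exp(-2)*exp(-t**2))/2

The substitution u = -t**2 - 2 works: G'(t) is exactly (dG/du)*(du/dt) for that inner function.
A general antiderivative is 3*exp(-t**2 - 2) + C.
The condition gives C = 3*exp(-2) + 1/2 - (3*exp(-2)) = 1/2.
So G(t) = (1 + 6*exp(-2)*exp(-t**2))/2.
Check: d/dt[(1 + 6*exp(-2)*exp(-t**2))/2] = -6*t*exp(-2)*exp(-t**2) = G'(t).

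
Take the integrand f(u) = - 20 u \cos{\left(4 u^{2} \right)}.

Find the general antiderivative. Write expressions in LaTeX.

f matches the chain-rule pattern g'(h)*h' with inner function h(u) = 4 u^{2}; substituting w = h(u) collapses the integral.
Check: d/du[- \frac{5 \sin{\left(4 u^{2} \right)}}{2}] = - 20 u \cos{\left(4 u^{2} \right)} = f(u).

F(u) = - \frac{5 \sin{\left(4 u^{2} \right)}}{2} + C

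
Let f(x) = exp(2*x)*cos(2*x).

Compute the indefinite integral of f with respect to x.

F(x) = exp(2*x)*sin(2*x)/4 + exp(2*x)*cos(2*x)/4 + C

Differentiate the proposed F(x) back; it has to land on f(x) exactly.
Check: d/dx[exp(2*x)*sin(2*x)/4 + exp(2*x)*cos(2*x)/4] = exp(2*x)*cos(2*x) = f(x).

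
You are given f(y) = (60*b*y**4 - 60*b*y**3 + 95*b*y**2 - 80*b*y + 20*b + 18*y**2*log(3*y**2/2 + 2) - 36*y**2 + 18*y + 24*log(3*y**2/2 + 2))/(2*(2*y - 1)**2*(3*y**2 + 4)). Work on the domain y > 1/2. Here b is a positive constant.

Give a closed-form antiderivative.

Differentiate the proposed F(y) back; it has to land on f(y) exactly.
Check: d/dy[5*b*y/2 - 3*log(3*y**2/2 + 2)/(2*(2*y - 1))] = (60*b*y**4 - 60*b*y**3 + 95*b*y**2 - 80*b*y + 20*b + 18*y**2*log(3*y**2/2 + 2) - 36*y**2 + 18*y + 24*log(3*y**2/2 + 2))/(24*y**4 - 24*y**3 + 38*y**2 - 32*y + 8), which equals f(y).

An antiderivative is F(y) = 5*b*y/2 - 3*log(3*y**2/2 + 2)/(2*(2*y - 1)).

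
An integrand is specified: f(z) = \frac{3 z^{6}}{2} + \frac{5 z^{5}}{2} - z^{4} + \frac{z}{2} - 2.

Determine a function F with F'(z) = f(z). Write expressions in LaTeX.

The integrand splits into summands that can be handled one at a time.
Check: d/dz[\frac{3 z^{7}}{14} + \frac{5 z^{6}}{12} - \frac{z^{5}}{5} + \frac{z^{2}}{4} - 2 z] = \frac{3 z^{6}}{2} + \frac{5 z^{5}}{2} - z^{4} + \frac{z}{2} - 2 = f(z).

An antiderivative is F(z) = \frac{3 z^{7}}{14} + \frac{5 z^{6}}{12} - \frac{z^{5}}{5} + \frac{z^{2}}{4} - 2 z.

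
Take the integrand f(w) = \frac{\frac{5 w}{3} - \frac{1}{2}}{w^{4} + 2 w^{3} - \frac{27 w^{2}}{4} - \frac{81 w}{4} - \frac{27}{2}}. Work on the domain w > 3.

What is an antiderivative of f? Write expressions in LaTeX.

The denominator factors as 3 \left(w - 3\right) \left(w + 2\right) \left(2 w + 3\right)^{2}; partial fractions split f into directly integrable pieces: - \frac{56}{9 \left(2 w + 3\right)} + \frac{16}{3 \left(2 w + 3\right)^{2}} + \frac{46}{15 \left(w + 2\right)} + \frac{2}{45 \left(w - 3\right)}.
Check: d/dw[\frac{2 \log{\left(w - 3 \right)}}{45} - \frac{28 \log{\left(w + \frac{3}{2} \right)}}{9} + \frac{46 \log{\left(w + 2 \right)}}{15} - \frac{8}{6 w + 9}] = \frac{20 w - 6}{12 w^{4} + 24 w^{3} - 81 w^{2} - 243 w - 162}, which equals f(w).

An antiderivative is F(w) = \frac{2 \log{\left(w - 3 \right)}}{45} - \frac{28 \log{\left(w + \frac{3}{2} \right)}}{9} + \frac{46 \log{\left(w + 2 \right)}}{15} - \frac{8}{6 w + 9}.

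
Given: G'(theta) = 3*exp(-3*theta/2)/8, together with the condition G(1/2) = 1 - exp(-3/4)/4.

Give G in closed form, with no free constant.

G(theta) = 1 - exp(-3*theta/2)/4

A first test for any G(theta): its theta-derivative must equal the given G'(theta).
A general antiderivative is -exp(-3*theta/2)/4 + C.
The condition gives C = 1 - exp(-3/4)/4 - (-exp(-3/4)/4) = 1.
So G(theta) = 1 - exp(-3*theta/2)/4.
Check: d/dtheta[1 - exp(-3*theta/2)/4] = 3*exp(-3*theta/2)/8 = G'(theta).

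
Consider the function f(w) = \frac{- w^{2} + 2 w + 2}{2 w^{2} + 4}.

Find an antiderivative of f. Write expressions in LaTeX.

An antiderivative is F(w) = - \frac{w}{2} + \frac{\log{\left(w^{2} + 2 \right)}}{2} + \sqrt{2} \operatorname{atan}{\left(\frac{\sqrt{2} w}{2} \right)}.

A first test for any F(w): its w-derivative must equal f(w) identically.
Check: d/dw[- \frac{w}{2} + \frac{\log{\left(w^{2} + 2 \right)}}{2} + \sqrt{2} \operatorname{atan}{\left(\frac{\sqrt{2} w}{2} \right)}] = \frac{- w^{2} + 2 w + 2}{2 w^{2} + 4} = f(w).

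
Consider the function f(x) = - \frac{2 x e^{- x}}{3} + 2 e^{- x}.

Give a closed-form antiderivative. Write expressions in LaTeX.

An antiderivative is F(x) = \frac{\left(2 x - 4\right) e^{- x}}{3}.

Recognize the product-rule pattern: f = u'v + uv' with u = \frac{2 x}{3} - \frac{4}{3}, v = e^{- x}, so integration by parts undoes it.
Check: d/dx[\frac{\left(2 x - 4\right) e^{- x}}{3}] = \frac{\left(6 - 2 x\right) e^{- x}}{3}, which equals f(x).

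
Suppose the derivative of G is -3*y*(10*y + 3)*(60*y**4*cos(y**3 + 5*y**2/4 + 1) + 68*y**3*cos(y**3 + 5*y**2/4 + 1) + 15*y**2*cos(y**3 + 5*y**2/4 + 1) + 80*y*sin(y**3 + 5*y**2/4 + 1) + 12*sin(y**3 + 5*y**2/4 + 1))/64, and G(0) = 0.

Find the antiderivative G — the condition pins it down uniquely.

Recognize the product-rule pattern: G'(y) = u'v + uv' with u = -3*(5*y**2 + 3*y/2)**2/8, v = sin(y**3 + 5*y**2/4 + 1), so integration by parts undoes it.
A general antiderivative is -3*(5*y**2 + 3*y/2)**2*sin(y**3 + 5*y**2/4 + 1)/8 + C.
The condition gives C = 0 - (0) = 0.
So G(y) = -75*y**4*sin(y**3 + 5*y**2/4 + 1)/8 - 45*y**3*sin(y**3 + 5*y**2/4 + 1)/8 - 27*y**2*sin(y**3 + 5*y**2/4 + 1)/32.
Check: d/dy[-75*y**4*sin(y**3 + 5*y**2/4 + 1)/8 - 45*y**3*sin(y**3 + 5*y**2/4 + 1)/8 - 27*y**2*sin(y**3 + 5*y**2/4 + 1)/32] = -225*y**6*cos(y**3 + 5*y**2/4 + 1)/8 - 645*y**5*cos(y**3 + 5*y**2/4 + 1)/16 - 531*y**4*cos(y**3 + 5*y**2/4 + 1)/32 - 75*y**3*sin(y**3 + 5*y**2/4 + 1)/2 - 135*y**3*cos(y**3 + 5*y**2/4 + 1)/64 - 135*y**2*sin(y**3 + 5*y**2/4 + 1)/8 - 27*y*sin(y**3 + 5*y**2/4 + 1)/16, which equals G'(y).

G(y) = -75*y**4*sin(y**3 + 5*y**2/4 + 1)/8 - 45*y**3*sin(y**3 + 5*y**2/4 + 1)/8 - 27*y**2*sin(y**3 + 5*y**2/4 + 1)/32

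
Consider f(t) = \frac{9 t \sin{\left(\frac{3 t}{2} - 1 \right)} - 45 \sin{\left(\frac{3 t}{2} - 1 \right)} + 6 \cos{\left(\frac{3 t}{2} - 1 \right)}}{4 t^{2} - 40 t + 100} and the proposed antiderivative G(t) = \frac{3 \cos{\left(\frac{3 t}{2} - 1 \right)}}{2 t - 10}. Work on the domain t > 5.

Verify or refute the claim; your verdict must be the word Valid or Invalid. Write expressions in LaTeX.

Invalid: d/dt[G] - f = \frac{- 9 t \sin{\left(\frac{3 t}{2} - 1 \right)} + 45 \sin{\left(\frac{3 t}{2} - 1 \right)} - 6 \cos{\left(\frac{3 t}{2} - 1 \right)}}{2 t^{2} - 20 t + 50}, which is not 0.

d/dt[G] = \frac{- 9 t \sin{\left(\frac{3 t}{2} - 1 \right)} + 45 \sin{\left(\frac{3 t}{2} - 1 \right)} - 6 \cos{\left(\frac{3 t}{2} - 1 \right)}}{4 t^{2} - 40 t + 100}
d/dt[G] - f(t) = \frac{- 9 t \sin{\left(\frac{3 t}{2} - 1 \right)} + 45 \sin{\left(\frac{3 t}{2} - 1 \right)} - 6 \cos{\left(\frac{3 t}{2} - 1 \right)}}{2 t^{2} - 20 t + 50} != 0.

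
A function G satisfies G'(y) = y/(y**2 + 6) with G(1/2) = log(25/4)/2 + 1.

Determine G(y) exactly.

The substitution u = y**2 + 6 works: G'(y) is exactly (dG/du)*(du/dy) for that inner function.
A general antiderivative is log(y**2 + 6)/2 + C.
The condition gives C = log(25/4)/2 + 1 - (log(25/4)/2) = 1.
So G(y) = log(y**2 + 6)/2 + 1.
Check: d/dy[log(y**2 + 6)/2 + 1] = y/(y**2 + 6) = G'(y).

G(y) = log(y**2 + 6)/2 + 1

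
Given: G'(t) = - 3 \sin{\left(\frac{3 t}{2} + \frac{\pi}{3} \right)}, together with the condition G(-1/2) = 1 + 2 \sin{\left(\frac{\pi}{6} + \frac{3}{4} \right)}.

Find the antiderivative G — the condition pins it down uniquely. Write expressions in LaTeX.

Whatever form G(t) takes, its d/dt must return the stated G'(t).
A general antiderivative is 2 \cos{\left(\frac{3 t}{2} + \frac{\pi}{3} \right)} + C.
The condition gives C = 1 + 2 \sin{\left(\frac{\pi}{6} + \frac{3}{4} \right)} - (2 \sin{\left(\frac{\pi}{6} + \frac{3}{4} \right)}) = 1.
So G(t) = 2 \cos{\left(\frac{3 t}{2} + \frac{\pi}{3} \right)} + 1.
Check: d/dt[2 \cos{\left(\frac{3 t}{2} + \frac{\pi}{3} \right)} + 1] = - 3 \sin{\left(\frac{3 t}{2} + \frac{\pi}{3} \right)} = G'(t).

G(t) = 2 \cos{\left(\frac{3 t}{2} + \frac{\pi}{3} \right)} + 1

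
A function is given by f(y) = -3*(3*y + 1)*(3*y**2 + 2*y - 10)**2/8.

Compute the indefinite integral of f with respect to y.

f matches the chain-rule pattern g'(h)*h' with inner function h(y) = -3*y**2/2 - y + 5; substituting u = h(y) collapses the integral.
Check: d/dy[-27*y**6/16 - 27*y**5/8 + 117*y**4/8 + 22*y**3 - 195*y**2/4 - 75*y/2] = -81*y**5/8 - 135*y**4/8 + 117*y**3/2 + 66*y**2 - 195*y/2 - 75/2, which equals f(y).

F(y) = -27*y**6/16 - 27*y**5/8 + 117*y**4/8 + 22*y**3 - 195*y**2/4 - 75*y/2 + C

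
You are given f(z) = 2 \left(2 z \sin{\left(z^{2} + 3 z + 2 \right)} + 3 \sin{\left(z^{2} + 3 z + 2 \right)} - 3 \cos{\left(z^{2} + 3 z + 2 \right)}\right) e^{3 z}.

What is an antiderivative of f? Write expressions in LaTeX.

An antiderivative is F(z) = - 2 e^{3 z} \cos{\left(z^{2} + 3 z + 2 \right)}.

Recognize the product-rule pattern: f = u'v + uv' with u = - 2 \cos{\left(z^{2} + 3 z + 2 \right)}, v = e^{3 z}, so integration by parts undoes it.
Check: d/dz[- 2 e^{3 z} \cos{\left(z^{2} + 3 z + 2 \right)}] = 4 z e^{3 z} \sin{\left(z^{2} + 3 z + 2 \right)} + 6 e^{3 z} \sin{\left(z^{2} + 3 z + 2 \right)} - 6 e^{3 z} \cos{\left(z^{2} + 3 z + 2 \right)}, which equals f(z).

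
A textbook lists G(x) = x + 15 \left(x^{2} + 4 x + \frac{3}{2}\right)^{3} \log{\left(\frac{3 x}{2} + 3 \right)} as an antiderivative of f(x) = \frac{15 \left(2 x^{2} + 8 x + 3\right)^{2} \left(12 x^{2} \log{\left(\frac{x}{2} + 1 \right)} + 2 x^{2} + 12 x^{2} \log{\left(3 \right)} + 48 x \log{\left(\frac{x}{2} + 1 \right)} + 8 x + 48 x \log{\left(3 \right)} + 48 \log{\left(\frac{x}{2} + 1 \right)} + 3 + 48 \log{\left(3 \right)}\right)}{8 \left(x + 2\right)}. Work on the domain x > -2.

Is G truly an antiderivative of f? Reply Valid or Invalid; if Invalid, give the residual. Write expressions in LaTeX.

d/dx[G] = \frac{720 x^{6} \log{\left(\frac{x}{2} + 1 \right)} + 120 x^{6} + 720 x^{6} \log{\left(3 \right)} + 8640 x^{5} \log{\left(\frac{x}{2} + 1 \right)} + 1440 x^{5} + 8640 x^{5} \log{\left(3 \right)} + 39600 x^{4} \log{\left(\frac{x}{2} + 1 \right)} + 6300 x^{4} + 39600 x^{4} \log{\left(3 \right)} + 86400 x^{3} \log{\left(\frac{x}{2} + 1 \right)} + 12000 x^{3} + 86400 x^{3} \log{\left(3 \right)} + 90900 x^{2} \log{\left(\frac{x}{2} + 1 \right)} + 9450 x^{2} + 90900 x^{2} \log{\left(3 \right)} + 41040 x \log{\left(\frac{x}{2} + 1 \right)} + 3248 x + 41040 x \log{\left(3 \right)} + 6480 \log{\left(\frac{x}{2} + 1 \right)} + 421 + 6480 \log{\left(3 \right)}}{8 x + 16}
d/dx[G] - f(x) = 1 != 0.

Invalid: d/dx[G] - f = 1, which is not 0.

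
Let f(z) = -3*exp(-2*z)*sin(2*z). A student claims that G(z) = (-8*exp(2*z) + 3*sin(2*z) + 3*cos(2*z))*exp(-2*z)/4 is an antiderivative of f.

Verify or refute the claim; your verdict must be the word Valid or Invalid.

d/dz[G] = -3*exp(-2*z)*sin(2*z)
This equals f(z) exactly, so the claim holds.

Valid: G'(z) = f(z).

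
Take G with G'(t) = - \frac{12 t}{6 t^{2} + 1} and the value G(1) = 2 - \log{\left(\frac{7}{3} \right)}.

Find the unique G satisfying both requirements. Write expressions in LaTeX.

G(t) = 2 - \log{\left(2 t^{2} + \frac{1}{3} \right)}

The substitution u = 2 t^{2} + \frac{1}{3} works: G'(t) is exactly (dG/du)*(du/dt) for that inner function.
A general antiderivative is - \log{\left(2 t^{2} + \frac{1}{3} \right)} + C.
The condition gives C = 2 - \log{\left(\frac{7}{3} \right)} - (- \log{\left(\frac{7}{3} \right)}) = 2.
So G(t) = 2 - \log{\left(2 t^{2} + \frac{1}{3} \right)}.
Check: d/dt[2 - \log{\left(2 t^{2} + \frac{1}{3} \right)}] = - \frac{12 t}{6 t^{2} + 1} = G'(t).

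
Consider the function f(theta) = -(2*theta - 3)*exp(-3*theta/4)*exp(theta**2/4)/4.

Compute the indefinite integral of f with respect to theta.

F(theta) = -exp(theta**2/4 - 3*theta/4) + C

The substitution u = theta**2/4 - 3*theta/4 works: f is exactly (dF/du)*(du/dtheta) for that inner function.
Check: d/dtheta[-exp(theta**2/4 - 3*theta/4)] = -theta*exp(-3*theta/4)*exp(theta**2/4)/2 + 3*exp(-3*theta/4)*exp(theta**2/4)/4, which equals f(theta).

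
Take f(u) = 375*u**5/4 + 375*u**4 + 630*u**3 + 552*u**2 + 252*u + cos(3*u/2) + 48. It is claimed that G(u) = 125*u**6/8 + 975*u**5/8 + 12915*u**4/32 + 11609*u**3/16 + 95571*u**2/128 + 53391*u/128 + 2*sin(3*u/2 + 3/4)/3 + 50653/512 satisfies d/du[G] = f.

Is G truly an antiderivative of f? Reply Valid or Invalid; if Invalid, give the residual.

Invalid: d/du[G] - f = 1875*u**4/8 + 7875*u**3/8 + 25995*u**2/16 + 79443*u/64 - cos(3*u/2) + cos(3*u/2 + 3/4) + 47247/128, which is not 0.

d/du[G] = 375*u**5/4 + 4875*u**4/8 + 12915*u**3/8 + 34827*u**2/16 + 95571*u/64 + cos(3*u/2 + 3/4) + 53391/128
d/du[G] - f(u) = 1875*u**4/8 + 7875*u**3/8 + 25995*u**2/16 + 79443*u/64 - cos(3*u/2) + cos(3*u/2 + 3/4) + 47247/128 != 0.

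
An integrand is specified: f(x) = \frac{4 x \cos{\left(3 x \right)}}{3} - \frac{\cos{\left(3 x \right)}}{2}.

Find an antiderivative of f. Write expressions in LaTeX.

An antiderivative is F(x) = \frac{4 x \sin{\left(3 x \right)}}{9} - \frac{\sin{\left(3 x \right)}}{6} + \frac{4 \cos{\left(3 x \right)}}{27}.

Integrate term by term and add the pieces.
Check: d/dx[\frac{4 x \sin{\left(3 x \right)}}{9} - \frac{\sin{\left(3 x \right)}}{6} + \frac{4 \cos{\left(3 x \right)}}{27}] = \frac{4 x \cos{\left(3 x \right)}}{3} - \frac{\cos{\left(3 x \right)}}{2} = f(x).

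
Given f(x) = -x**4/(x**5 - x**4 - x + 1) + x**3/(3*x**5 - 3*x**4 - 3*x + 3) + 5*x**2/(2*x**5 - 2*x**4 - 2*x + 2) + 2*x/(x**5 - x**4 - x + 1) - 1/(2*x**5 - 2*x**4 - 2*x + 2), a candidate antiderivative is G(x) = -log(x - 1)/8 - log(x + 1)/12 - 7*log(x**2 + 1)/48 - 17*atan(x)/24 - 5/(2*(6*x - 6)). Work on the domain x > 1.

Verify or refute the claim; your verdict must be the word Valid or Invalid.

d/dx[G] = (-6*x**4 + 2*x**3 + 15*x**2 + 12*x - 3)/(12*x**5 - 12*x**4 - 12*x + 12)
d/dx[G] - f(x) = (6*x**4 - 2*x**3 - 15*x**2 - 12*x + 3)/(12*x**5 - 12*x**4 - 12*x + 12) != 0.

Invalid: d/dx[G] - f = (6*x**4 - 2*x**3 - 15*x**2 - 12*x + 3)/(12*x**5 - 12*x**4 - 12*x + 12), which is not 0.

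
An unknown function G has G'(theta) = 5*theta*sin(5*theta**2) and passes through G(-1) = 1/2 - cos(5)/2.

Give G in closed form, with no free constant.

G(theta) = -(cos(5*theta**2) - 1)/2

The substitution u = 5*theta**2 works: G'(theta) is exactly (dG/du)*(du/dtheta) for that inner function.
A general antiderivative is -cos(5*theta**2)/2 + C.
The condition gives C = 1/2 - cos(5)/2 - (-cos(5)/2) = 1/2.
So G(theta) = -(cos(5*theta**2) - 1)/2.
Check: d/dtheta[-(cos(5*theta**2) - 1)/2] = 5*theta*sin(5*theta**2) = G'(theta).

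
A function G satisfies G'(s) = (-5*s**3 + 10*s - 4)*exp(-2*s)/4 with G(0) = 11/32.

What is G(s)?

G(s) = (20*s**3 + 30*s**2 - 10*s + 11)*exp(-2*s)/32

Recognize the product-rule pattern: G'(s) = u'v + uv' with u = 5*s**3/8 + 15*s**2/16 - 5*s/16 + 11/32, v = exp(-2*s), so integration by parts undoes it.
A general antiderivative is (20*s**3 + 30*s**2 - 10*s + 11)*exp(-2*s)/32 + C.
The condition gives C = 11/32 - (11/32) = 0.
So G(s) = (20*s**3 + 30*s**2 - 10*s + 11)*exp(-2*s)/32.
Check: d/ds[(20*s**3 + 30*s**2 - 10*s + 11)*exp(-2*s)/32] = (-5*s**3 + 10*s - 4)*exp(-2*s)/4 = G'(s).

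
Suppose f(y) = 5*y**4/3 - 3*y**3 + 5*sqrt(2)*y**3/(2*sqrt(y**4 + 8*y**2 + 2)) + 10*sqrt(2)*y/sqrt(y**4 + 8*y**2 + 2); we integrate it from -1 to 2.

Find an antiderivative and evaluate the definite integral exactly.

The integrand splits into summands that can be handled one at a time.
F(y) = y**5/3 - 3*y**4/4 + 5*sqrt(y**4/2 + 4*y**2 + 1)/2 is an antiderivative of f.
Check: d/dy[y**5/3 - 3*y**4/4 + 5*sqrt(y**4/2 + 4*y**2 + 1)/2] = (10*y**4*sqrt(y**4 + 8*y**2 + 2) - 18*y**3*sqrt(y**4 + 8*y**2 + 2) + 15*sqrt(2)*y**3 + 60*sqrt(2)*y)/(6*sqrt(y**4 + 8*y**2 + 2)), which equals f(y).
F(2) = 67/6; F(-1) = -13/12 + 5*sqrt(22)/4.
Integral = F(2) - F(-1) = 49/4 - 5*sqrt(22)/4.

Antiderivative: F(y) = y**5/3 - 3*y**4/4 + 5*sqrt(y**4/2 + 4*y**2 + 1)/2; value = 49/4 - 5*sqrt(22)/4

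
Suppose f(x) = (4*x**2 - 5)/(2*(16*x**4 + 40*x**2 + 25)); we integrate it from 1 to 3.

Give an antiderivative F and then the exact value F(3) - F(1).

Antiderivative: F(x) = -x/(2*(4*x**2 + 5)); value = 7/369

f has the shape u'v + uv' for u = -x/2 and v = 1/(4*x**2 + 5) — it is the derivative of the product u*v.
F(x) = -x/(2*(4*x**2 + 5)) is an antiderivative of f.
Check: d/dx[-x/(2*(4*x**2 + 5))] = (4*x**2 - 5)/(32*x**4 + 80*x**2 + 50), which equals f(x).
F(3) = -3/82; F(1) = -1/18.
Integral = F(3) - F(1) = 7/369.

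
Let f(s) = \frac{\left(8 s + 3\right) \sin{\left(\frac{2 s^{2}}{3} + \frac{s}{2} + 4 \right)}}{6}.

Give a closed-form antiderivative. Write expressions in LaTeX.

An antiderivative is F(s) = - \cos{\left(\frac{2 s^{2}}{3} + \frac{s}{2} + 4 \right)}.

f matches the chain-rule pattern g'(h)*h' with inner function h(s) = \frac{2 s^{2}}{3} + \frac{s}{2} + 4; substituting u = h(s) collapses the integral.
Check: d/ds[- \cos{\left(\frac{2 s^{2}}{3} + \frac{s}{2} + 4 \right)}] = \frac{4 s \sin{\left(\frac{2 s^{2}}{3} + \frac{s}{2} + 4 \right)}}{3} + \frac{\sin{\left(\frac{2 s^{2}}{3} + \frac{s}{2} + 4 \right)}}{2}, which equals f(s).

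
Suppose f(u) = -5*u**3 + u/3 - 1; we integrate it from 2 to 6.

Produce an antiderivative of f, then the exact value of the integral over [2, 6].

The integrand splits into summands that can be handled one at a time.
F(u) = -5*u**4/4 + u**2/6 - u is an antiderivative of f.
Check: d/du[-5*u**4/4 + u**2/6 - u] = -5*u**3 + u/3 - 1 = f(u).
F(6) = -1620; F(2) = -64/3.
Integral = F(6) - F(2) = -4796/3.

Antiderivative: F(u) = -5*u**4/4 + u**2/6 - u; value = -4796/3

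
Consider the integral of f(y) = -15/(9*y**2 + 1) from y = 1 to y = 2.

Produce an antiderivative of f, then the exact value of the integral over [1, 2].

Antiderivative: F(y) = -5*atan(3*y); value = -5*atan(6) + 5*atan(3)

For F(y) to be correct the identity F'(y) - f(y) = 0 must hold.
F(y) = -5*atan(3*y) is an antiderivative of f.
Check: d/dy[-5*atan(3*y)] = -15/(9*y**2 + 1) = f(y).
F(2) = -5*atan(6); F(1) = -5*atan(3).
Integral = F(2) - F(1) = -5*atan(6) + 5*atan(3).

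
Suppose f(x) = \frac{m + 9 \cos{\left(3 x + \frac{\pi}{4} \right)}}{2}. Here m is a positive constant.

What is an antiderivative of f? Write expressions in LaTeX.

An antiderivative is F(x) = \frac{m x}{2} + \frac{3 \sin{\left(3 x + \frac{\pi}{4} \right)}}{2}.

Whatever form F(x) takes, F'(x) = f(x) is non-negotiable.
Check: d/dx[\frac{m x}{2} + \frac{3 \sin{\left(3 x + \frac{\pi}{4} \right)}}{2}] = \frac{m}{2} + \frac{9 \cos{\left(3 x + \frac{\pi}{4} \right)}}{2}, which equals f(x).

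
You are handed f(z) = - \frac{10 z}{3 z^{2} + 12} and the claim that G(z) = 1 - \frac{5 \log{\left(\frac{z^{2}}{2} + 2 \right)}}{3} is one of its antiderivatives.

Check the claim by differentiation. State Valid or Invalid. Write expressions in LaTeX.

Valid - the claim checks out under differentiation.

d/dz[G] = - \frac{10 z}{3 z^{2} + 12}
This equals f(z) exactly, so the claim holds.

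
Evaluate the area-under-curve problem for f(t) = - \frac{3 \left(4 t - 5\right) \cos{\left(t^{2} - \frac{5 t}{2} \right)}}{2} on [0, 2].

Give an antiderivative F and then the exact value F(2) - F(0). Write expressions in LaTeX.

The substitution u = t^{2} - \frac{5 t}{2} works: f is exactly (dF/du)*(du/dt) for that inner function.
F(t) = - 3 \sin{\left(t^{2} - \frac{5 t}{2} \right)} is an antiderivative of f.
Check: d/dt[- 3 \sin{\left(t^{2} - \frac{5 t}{2} \right)}] = - 6 t \cos{\left(t^{2} - \frac{5 t}{2} \right)} + \frac{15 \cos{\left(t^{2} - \frac{5 t}{2} \right)}}{2}, which equals f(t).
F(2) = 3 \sin{\left(1 \right)}; F(0) = 0.
Integral = F(2) - F(0) = 3 \sin{\left(1 \right)}.

Antiderivative: F(t) = - 3 \sin{\left(t^{2} - \frac{5 t}{2} \right)}; value = 3 \sin{\left(1 \right)}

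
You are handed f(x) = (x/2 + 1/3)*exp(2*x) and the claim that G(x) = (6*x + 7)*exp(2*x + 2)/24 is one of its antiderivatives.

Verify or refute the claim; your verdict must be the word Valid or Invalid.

Invalid: d/dx[G] - f = -x*exp(2*x)/2 + x*exp(2)*exp(2*x)/2 - exp(2*x)/3 + 5*exp(2)*exp(2*x)/6, which is not 0.

d/dx[G] = x*exp(2)*exp(2*x)/2 + 5*exp(2)*exp(2*x)/6
d/dx[G] - f(x) = -x*exp(2*x)/2 + x*exp(2)*exp(2*x)/2 - exp(2*x)/3 + 5*exp(2)*exp(2*x)/6 != 0.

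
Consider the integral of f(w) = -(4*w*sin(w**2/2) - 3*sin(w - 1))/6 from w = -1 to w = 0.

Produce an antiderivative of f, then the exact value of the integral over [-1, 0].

A first test for any F(w): its w-derivative must equal f(w) identically.
F(w) = 2*cos(w**2/2)/3 - cos(w - 1)/2 is an antiderivative of f.
Check: d/dw[2*cos(w**2/2)/3 - cos(w - 1)/2] = -2*w*sin(w**2/2)/3 + sin(w - 1)/2, which equals f(w).
F(0) = 2/3 - cos(1)/2; F(-1) = -cos(2)/2 + 2*cos(1/2)/3.
Integral = F(0) - F(-1) = -2*cos(1/2)/3 - cos(1)/2 + cos(2)/2 + 2/3.

Antiderivative: F(w) = 2*cos(w**2/2)/3 - cos(w - 1)/2; value = -2*cos(1/2)/3 - cos(1)/2 + cos(2)/2 + 2/3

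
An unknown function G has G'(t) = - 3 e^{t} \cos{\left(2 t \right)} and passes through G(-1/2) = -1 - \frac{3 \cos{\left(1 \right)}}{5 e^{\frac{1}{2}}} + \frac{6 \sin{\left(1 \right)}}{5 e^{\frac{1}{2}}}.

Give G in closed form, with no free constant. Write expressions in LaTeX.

G(t) = - \frac{6 e^{t} \sin{\left(2 t \right)}}{5} - \frac{3 e^{t} \cos{\left(2 t \right)}}{5} - 1

A candidate passes only if d/dt[G] lands on the given G'(t) exactly.
A general antiderivative is - \frac{6 e^{t} \sin{\left(2 t \right)}}{5} - \frac{3 e^{t} \cos{\left(2 t \right)}}{5} + C.
The condition gives C = -1 - \frac{3 \cos{\left(1 \right)}}{5 e^{\frac{1}{2}}} + \frac{6 \sin{\left(1 \right)}}{5 e^{\frac{1}{2}}} - (- \frac{3 \cos{\left(1 \right)}}{5 e^{\frac{1}{2}}} + \frac{6 \sin{\left(1 \right)}}{5 e^{\frac{1}{2}}}) = -1.
So G(t) = - \frac{6 e^{t} \sin{\left(2 t \right)}}{5} - \frac{3 e^{t} \cos{\left(2 t \right)}}{5} - 1.
Check: d/dt[- \frac{6 e^{t} \sin{\left(2 t \right)}}{5} - \frac{3 e^{t} \cos{\left(2 t \right)}}{5} - 1] = - 3 e^{t} \cos{\left(2 t \right)} = G'(t).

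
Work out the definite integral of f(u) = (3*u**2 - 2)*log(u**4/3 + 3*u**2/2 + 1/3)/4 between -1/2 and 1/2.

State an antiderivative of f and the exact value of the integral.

For F(u) to be correct the identity F'(u) - f(u) = 0 must hold.
F(u) = -u**3/3 + 17*u/4 + (u**3/4 - u/2)*log(u**4/3 + 3*u**2/2 + 1/3) - 2*sqrt(1349/256 - 165*sqrt(65)/256)*atan(224*u/(sqrt(65)*sqrt(1349 - 165*sqrt(65)) + 17*sqrt(1349 - 165*sqrt(65)))) + 2*sqrt(165*sqrt(65)/256 + 1349/256)*atan(224*u/(-17*sqrt(165*sqrt(65) + 1349) + sqrt(65)*sqrt(165*sqrt(65) + 1349))) is an antiderivative of f.
Check: d/du[-u**3/3 + 17*u/4 + (u**3/4 - u/2)*log(u**4/3 + 3*u**2/2 + 1/3) - 2*sqrt(1349/256 - 165*sqrt(65)/256)*atan(224*u/(sqrt(65)*sqrt(1349 - 165*sqrt(65)) + 17*sqrt(1349 - 165*sqrt(65)))) + 2*sqrt(165*sqrt(65)/256 + 1349/256)*atan(224*u/(-17*sqrt(165*sqrt(65) + 1349) + sqrt(65)*sqrt(165*sqrt(65) + 1349)))] = 3*u**2*log(2*u**4 + 9*u**2 + 2)/4 - 3*u**2*log(6)/4 - log(2*u**4 + 9*u**2 + 2)/2 + log(6)/2, which equals f(u).
F(1/2) = sqrt(165*sqrt(65) + 1349)*atan(112/(-17*sqrt(165*sqrt(65) + 1349) + sqrt(65)*sqrt(165*sqrt(65) + 1349)))/8 - sqrt(1349 - 165*sqrt(65))*atan(112/(sqrt(65)*sqrt(1349 - 165*sqrt(65)) + 17*sqrt(1349 - 165*sqrt(65))))/8 - 7*log(35/48)/32 + 25/12; F(-1/2) = -25/12 + 7*log(35/48)/32 + sqrt(1349 - 165*sqrt(65))*atan(112/(sqrt(65)*sqrt(1349 - 165*sqrt(65)) + 17*sqrt(1349 - 165*sqrt(65))))/8 - sqrt(165*sqrt(65) + 1349)*atan(112/(-17*sqrt(165*sqrt(65) + 1349) + sqrt(65)*sqrt(165*sqrt(65) + 1349)))/8.
Integral = F(1/2) - F(-1/2) = sqrt(165*sqrt(65) + 1349)*atan(112/(-17*sqrt(165*sqrt(65) + 1349) + sqrt(65)*sqrt(165*sqrt(65) + 1349)))/4 - sqrt(1349 - 165*sqrt(65))*atan(112/(sqrt(65)*sqrt(1349 - 165*sqrt(65)) + 17*sqrt(1349 - 165*sqrt(65))))/4 - 7*log(35/48)/16 + 25/6.

Antiderivative: F(u) = -u**3/3 + 17*u/4 + (u**3/4 - u/2)*log(u**4/3 + 3*u**2/2 + 1/3) - 2*sqrt(1349/256 - 165*sqrt(65)/256)*atan(224*u/(sqrt(65)*sqrt(1349 - 165*sqrt(65)) + 17*sqrt(1349 - 165*sqrt(65)))) + 2*sqrt(165*sqrt(65)/256 + 1349/256)*atan(224*u/(-17*sqrt(165*sqrt(65) + 1349) + sqrt(65)*sqrt(165*sqrt(65) + 1349))); value = sqrt(165*sqrt(65) + 1349)*atan(112/(-17*sqrt(165*sqrt(65) + 1349) + sqrt(65)*sqrt(165*sqrt(65) + 1349)))/4 - sqrt(1349 - 165*sqrt(65))*atan(112/(sqrt(65)*sqrt(1349 - 165*sqrt(65)) + 17*sqrt(1349 - 165*sqrt(65))))/4 - 7*log(35/48)/16 + 25/6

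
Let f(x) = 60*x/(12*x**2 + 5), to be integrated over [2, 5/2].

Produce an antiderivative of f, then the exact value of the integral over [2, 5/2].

The substitution u = 4*x**2 + 5/3 works: f is exactly (dF/du)*(du/dx) for that inner function.
F(x) = 5*log(4*x**2 + 5/3)/2 is an antiderivative of f.
Check: d/dx[5*log(4*x**2 + 5/3)/2] = 60*x/(12*x**2 + 5) = f(x).
F(5/2) = 5*log(80/3)/2; F(2) = 5*log(53/3)/2.
Integral = F(5/2) - F(2) = -5*log(53/3)/2 + 5*log(80/3)/2.

Antiderivative: F(x) = 5*log(4*x**2 + 5/3)/2; value = -5*log(53/3)/2 + 5*log(80/3)/2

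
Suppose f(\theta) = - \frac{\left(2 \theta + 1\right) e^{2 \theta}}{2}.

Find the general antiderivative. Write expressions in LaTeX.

F(\theta) = - \frac{\theta e^{2 \theta}}{2} + C

f has the shape u'v + uv' for u = - \frac{\theta}{2} and v = e^{2 \theta} — it is the derivative of the product u*v.
Check: d/d\theta[- \frac{\theta e^{2 \theta}}{2}] = - \theta e^{2 \theta} - \frac{e^{2 \theta}}{2}, which equals f(\theta).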